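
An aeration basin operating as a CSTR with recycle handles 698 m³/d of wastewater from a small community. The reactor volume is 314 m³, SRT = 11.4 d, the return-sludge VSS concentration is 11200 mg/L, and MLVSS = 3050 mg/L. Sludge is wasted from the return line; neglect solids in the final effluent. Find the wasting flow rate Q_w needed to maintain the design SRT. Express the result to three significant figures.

Q_w = (V·X)/(θ_c X_r) = 314.0 × 3050 / (11.4 × 11200) = 7.501 m³/d.

Q_w ≈ 7.50 m³/d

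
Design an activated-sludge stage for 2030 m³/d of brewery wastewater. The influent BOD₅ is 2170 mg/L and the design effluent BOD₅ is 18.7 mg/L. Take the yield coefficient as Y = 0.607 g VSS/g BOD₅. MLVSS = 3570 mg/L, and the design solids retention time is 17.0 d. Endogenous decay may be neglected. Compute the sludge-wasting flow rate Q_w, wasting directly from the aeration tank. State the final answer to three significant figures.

Q_w ≈ 743 m³/d

V·X = Y·Q·ΔS·θ_c gives V = 0.607 × 2030 × (2170 − 18.7) × 17.0 / 3570 = 12623 m³.
With mixed-liquor wasting, θ_c = V/Q_w, so Q_w = V/θ_c = 12623/17.0 = 742.5 m³/d.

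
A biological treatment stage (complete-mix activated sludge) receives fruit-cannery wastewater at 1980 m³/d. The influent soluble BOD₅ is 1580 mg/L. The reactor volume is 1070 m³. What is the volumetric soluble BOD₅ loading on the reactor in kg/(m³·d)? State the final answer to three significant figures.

L_v ≈ 2.92 kg soluble BOD₅/(m³·d)

L_v = Q S₀ / V = 1980 × 1580 × 10⁻³ / 1070 = 2.924 kg/(m³·d).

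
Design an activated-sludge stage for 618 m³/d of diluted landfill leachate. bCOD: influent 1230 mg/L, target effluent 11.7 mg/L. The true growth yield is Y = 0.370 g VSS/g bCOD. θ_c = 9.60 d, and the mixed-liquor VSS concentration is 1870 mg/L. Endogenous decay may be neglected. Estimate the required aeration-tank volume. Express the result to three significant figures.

V·X = Y·Q·ΔS·θ_c gives V = 0.370 × 618 × (1230 − 11.7) × 9.60 / 1870 = 1430 m³.

V ≈ 1430 m³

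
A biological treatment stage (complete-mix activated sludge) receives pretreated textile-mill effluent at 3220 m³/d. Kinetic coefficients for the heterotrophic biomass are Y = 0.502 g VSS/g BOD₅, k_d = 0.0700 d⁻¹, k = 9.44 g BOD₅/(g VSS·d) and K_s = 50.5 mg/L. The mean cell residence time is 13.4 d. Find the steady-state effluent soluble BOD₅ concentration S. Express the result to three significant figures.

S ≈ 1.59 mg/L

For a completely mixed reactor with recycle the Lawrence–McCarty relation gives S = K_s·(1 + k_d·θ_c) / [θ_c·(Y·k − k_d) − 1] = 50.5 × (1 + 0.0700 × 13.4) / [13.4 × (0.502 × 9.44 − 0.0700) − 1] = 97.87 / 61.56 = 1.590 mg/L.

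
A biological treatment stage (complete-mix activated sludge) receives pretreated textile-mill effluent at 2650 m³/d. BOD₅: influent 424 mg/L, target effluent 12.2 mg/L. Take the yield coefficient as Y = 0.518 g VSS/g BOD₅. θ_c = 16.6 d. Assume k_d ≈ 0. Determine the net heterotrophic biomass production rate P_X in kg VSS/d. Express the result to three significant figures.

P_X ≈ 565 kg VSS/d

Since k_d ≈ 0, Y_obs = Y = 0.518 g VSS/g BOD₅.
Mass of BOD₅ removed per day: Q(S₀ − S) = 2650 × 411.8 g/m³ = 1091 kg/d.
So the net sludge growth is P_X = 0.5180 × 1091 = 565.3 kg VSS/d.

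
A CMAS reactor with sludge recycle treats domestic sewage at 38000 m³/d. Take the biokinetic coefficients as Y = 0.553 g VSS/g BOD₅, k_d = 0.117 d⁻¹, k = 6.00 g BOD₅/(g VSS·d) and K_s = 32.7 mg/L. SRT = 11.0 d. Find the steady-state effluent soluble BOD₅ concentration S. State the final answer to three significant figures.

S ≈ 2.19 mg/L

From the Monod/SRT balance for a CMAS, S = K_s·(1+k_d θ_c)/[θ_c·(Y k − k_d) − 1] = 32.7 × (1 + 0.117 × 11.0) / [11.0 × (0.553 × 6.00 − 0.117) − 1] = 74.78 / 34.21 = 2.186 mg/L.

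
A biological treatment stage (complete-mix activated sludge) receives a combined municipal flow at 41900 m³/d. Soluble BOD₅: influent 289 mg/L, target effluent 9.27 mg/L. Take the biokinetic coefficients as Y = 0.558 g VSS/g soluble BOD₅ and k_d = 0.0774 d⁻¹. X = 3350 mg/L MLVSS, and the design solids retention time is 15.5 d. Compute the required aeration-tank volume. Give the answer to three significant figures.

V ≈ 13800 m³

Steady-state biomass mass balance: V·X·(1 + k_d·θ_c) = Y·Q·(S₀ − S)·θ_c, so V = 0.558 × 41900 × (289 − 9.27) × 15.5 / [3350 × (1 + 0.0774 × 15.5)] = 1.01×10^8 / 7369 = 13757 m³.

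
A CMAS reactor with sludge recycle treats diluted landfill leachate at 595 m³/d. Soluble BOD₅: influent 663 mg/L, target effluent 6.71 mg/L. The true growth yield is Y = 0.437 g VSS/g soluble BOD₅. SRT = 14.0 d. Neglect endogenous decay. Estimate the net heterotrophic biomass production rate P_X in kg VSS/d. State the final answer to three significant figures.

P_X ≈ 171 kg VSS/d

No decay correction is needed, so Y_obs = Y = 0.437.
Substrate removed = Q·(S₀ − S) = 595 m³/d × (663 − 6.71) g/m³ = 3.9×10^5 g/d = 390.5 kg/d.
Net biomass production P_X = Y_obs × Q·(S₀ − S) = 0.4370 × 390.5 = 170.6 kg VSS/d.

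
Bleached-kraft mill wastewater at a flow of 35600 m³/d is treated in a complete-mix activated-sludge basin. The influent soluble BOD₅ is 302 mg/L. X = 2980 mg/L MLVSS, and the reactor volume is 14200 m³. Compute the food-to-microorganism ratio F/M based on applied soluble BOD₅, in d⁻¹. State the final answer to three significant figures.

F/M ≈ 0.254 d⁻¹

F/M = Q·S₀ / (V·X) = 35600 × 302 / (14200 × 2980) = 0.2541 g soluble BOD₅·(g VSS·d)⁻¹.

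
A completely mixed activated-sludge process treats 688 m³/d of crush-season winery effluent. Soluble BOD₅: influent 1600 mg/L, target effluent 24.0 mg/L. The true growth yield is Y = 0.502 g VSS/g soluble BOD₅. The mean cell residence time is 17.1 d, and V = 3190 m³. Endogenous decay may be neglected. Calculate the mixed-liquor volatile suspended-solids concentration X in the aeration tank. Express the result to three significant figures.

X ≈ 2920 mg/L

Without decay, X = Y Q (S₀−S) θ_c / V = 0.502 × 688 × (1600 − 24.0) × 17.1 / 3190 = 2918 mg/L.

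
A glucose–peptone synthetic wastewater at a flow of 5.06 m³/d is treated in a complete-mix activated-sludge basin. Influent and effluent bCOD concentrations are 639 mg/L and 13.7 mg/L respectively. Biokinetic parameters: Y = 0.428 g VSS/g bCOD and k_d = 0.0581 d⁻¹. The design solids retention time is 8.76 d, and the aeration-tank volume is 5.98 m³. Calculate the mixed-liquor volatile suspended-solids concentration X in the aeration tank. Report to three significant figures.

Solving the biomass balance for X: X = Y Q (S₀−S) θ_c / [V (1+k_d θ_c)] = 0.428 × 5.06 × (639 − 13.7) × 8.76 / [5.98 × (1 + 0.0581 × 8.76)] = 1315 mg/L.

X ≈ 1310 mg/L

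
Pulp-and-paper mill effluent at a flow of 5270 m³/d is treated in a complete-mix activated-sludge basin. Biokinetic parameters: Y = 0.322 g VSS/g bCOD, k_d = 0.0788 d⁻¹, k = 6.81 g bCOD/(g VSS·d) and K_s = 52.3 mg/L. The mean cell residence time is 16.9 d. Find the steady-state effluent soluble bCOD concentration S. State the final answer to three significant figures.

Effluent substrate depends only on kinetics and SRT: S = K_s(1 + k_d θ_c) / [θ_c(Yk − k_d) − 1] = 52.3 × (1 + 0.0788 × 16.9) / [16.9 × (0.322 × 6.81 − 0.0788) − 1] = 121.9 / 34.73 = 3.512 mg/L.

S ≈ 3.51 mg/L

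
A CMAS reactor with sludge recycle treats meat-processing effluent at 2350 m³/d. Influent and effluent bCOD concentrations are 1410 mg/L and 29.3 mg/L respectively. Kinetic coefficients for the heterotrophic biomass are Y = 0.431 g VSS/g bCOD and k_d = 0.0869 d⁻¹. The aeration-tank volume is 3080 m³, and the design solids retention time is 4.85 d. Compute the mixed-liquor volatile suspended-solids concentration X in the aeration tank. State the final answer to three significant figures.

X ≈ 1550 mg/L

Solving the biomass balance for X: X = Y Q (S₀−S) θ_c / [V (1+k_d θ_c)] = 0.431 × 2350 × (1410 − 29.3) × 4.85 / [3080 × (1 + 0.0869 × 4.85)] = 1549 mg/L.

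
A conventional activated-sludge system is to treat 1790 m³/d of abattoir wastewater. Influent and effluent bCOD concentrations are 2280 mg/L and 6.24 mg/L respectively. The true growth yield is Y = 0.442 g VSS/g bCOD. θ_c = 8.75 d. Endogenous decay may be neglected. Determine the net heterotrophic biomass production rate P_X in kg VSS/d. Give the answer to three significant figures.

P_X ≈ 1800 kg VSS/d

Since k_d ≈ 0, Y_obs = Y = 0.442 g VSS/g bCOD.
Substrate removed = Q·(S₀ − S) = 1790 m³/d × (2280 − 6.24) g/m³ = 4.07×10^6 g/d = 4070 kg/d.
Net biomass production P_X = Y_obs × Q·(S₀ − S) = 0.4420 × 4070 = 1799 kg VSS/d.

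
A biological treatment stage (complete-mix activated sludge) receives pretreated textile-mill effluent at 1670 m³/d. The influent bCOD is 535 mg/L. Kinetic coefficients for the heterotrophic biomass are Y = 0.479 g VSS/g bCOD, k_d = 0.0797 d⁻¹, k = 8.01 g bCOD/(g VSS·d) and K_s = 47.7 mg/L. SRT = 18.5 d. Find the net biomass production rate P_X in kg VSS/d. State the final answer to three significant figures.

P_X ≈ 172 kg VSS/d

Effluent substrate depends only on kinetics and SRT: S = K_s(1 + k_d θ_c) / [θ_c(Yk − k_d) − 1] = 47.7 × (1 + 0.0797 × 18.5) / [18.5 × (0.479 × 8.01 − 0.0797) − 1] = 118.0 / 68.51 = 1.723 mg/L.
The observed yield is Y_obs = Y/(1 + k_d·θ_c) = 0.479 / (1 + 0.0797 × 18.5) = 0.479 / 2.474 = 0.1936 g VSS per g bCOD removed.
Q·(S₀ − S) = 1670 × (535 − 1.72) × 10⁻³ = 890.6 kg/d removed.
P_X = Y_obs · Q(S₀ − S) = 0.1936 × 890.6 = 172.4 kg VSS/d.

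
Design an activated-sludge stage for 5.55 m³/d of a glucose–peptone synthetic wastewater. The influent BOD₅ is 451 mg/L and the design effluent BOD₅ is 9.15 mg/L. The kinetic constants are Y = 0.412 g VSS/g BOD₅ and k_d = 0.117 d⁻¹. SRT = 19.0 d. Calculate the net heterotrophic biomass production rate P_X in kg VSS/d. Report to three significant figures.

P_X ≈ 0.313 kg VSS/d

Observed yield with endogenous decay: Y_obs = Y / (1 + k_d·θ_c) = 0.412 / (1 + 0.117 × 19.0) = 0.412 / 3.223 = 0.1278 g VSS/g BOD₅.
Mass of BOD₅ removed per day: Q(S₀ − S) = 5.55 × 441.9 g/m³ = 2.452 kg/d.
Net biomass production P_X = Y_obs × Q·(S₀ − S) = 0.1278 × 2.452 = 0.3135 kg VSS/d.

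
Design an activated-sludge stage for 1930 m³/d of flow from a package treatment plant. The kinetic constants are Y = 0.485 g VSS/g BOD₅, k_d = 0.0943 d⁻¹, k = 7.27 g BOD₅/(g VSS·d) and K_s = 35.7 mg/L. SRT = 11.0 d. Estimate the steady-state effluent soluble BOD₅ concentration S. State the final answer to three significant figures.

S ≈ 1.98 mg/L

From the Monod/SRT balance for a CMAS, S = K_s·(1+k_d θ_c)/[θ_c·(Y k − k_d) − 1] = 35.7 × (1 + 0.0943 × 11.0) / [11.0 × (0.485 × 7.27 − 0.0943) − 1] = 72.73 / 36.75 = 1.979 mg/L.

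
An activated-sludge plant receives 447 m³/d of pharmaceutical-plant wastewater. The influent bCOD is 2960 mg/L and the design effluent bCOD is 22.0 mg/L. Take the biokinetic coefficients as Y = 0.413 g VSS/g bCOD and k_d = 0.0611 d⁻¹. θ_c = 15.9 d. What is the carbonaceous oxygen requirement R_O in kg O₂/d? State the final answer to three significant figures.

The observed yield is Y_obs = Y/(1 + k_d·θ_c) = 0.413 / (1 + 0.0611 × 15.9) = 0.413 / 1.971 = 0.2095 g VSS per g bCOD removed.
Q·(S₀ − S) = 447 × (2960 − 22.0) × 10⁻³ = 1313 kg/d removed.
Biomass synthesised: P_X = Y_obs × 1313 = 275.1 kg VSS/d.
R_O = Q·(S₀ − S) − 1.42·P_X = 1313 − 1.42 × 275.1 = 922.6 kg O₂/d.

R_O ≈ 923 kg O₂/d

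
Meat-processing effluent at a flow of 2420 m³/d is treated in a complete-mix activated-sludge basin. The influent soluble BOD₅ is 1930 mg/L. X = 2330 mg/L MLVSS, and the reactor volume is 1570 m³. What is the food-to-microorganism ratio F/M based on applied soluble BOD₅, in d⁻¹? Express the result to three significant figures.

F/M ≈ 1.28 d⁻¹

Food-to-microorganism ratio F/M = Q S₀ / (V X) = 2420 × 1930 / (1570 × 2330) = 1.277 d⁻¹.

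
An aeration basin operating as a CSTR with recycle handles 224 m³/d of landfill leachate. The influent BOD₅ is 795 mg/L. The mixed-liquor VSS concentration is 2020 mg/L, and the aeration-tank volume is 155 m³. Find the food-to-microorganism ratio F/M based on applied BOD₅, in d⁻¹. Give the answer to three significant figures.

F/M ≈ 0.569 d⁻¹

F/M = Q·S₀ / (V·X) = 224 × 795 / (155.0 × 2020) = 0.5688 g BOD₅·(g VSS·d)⁻¹.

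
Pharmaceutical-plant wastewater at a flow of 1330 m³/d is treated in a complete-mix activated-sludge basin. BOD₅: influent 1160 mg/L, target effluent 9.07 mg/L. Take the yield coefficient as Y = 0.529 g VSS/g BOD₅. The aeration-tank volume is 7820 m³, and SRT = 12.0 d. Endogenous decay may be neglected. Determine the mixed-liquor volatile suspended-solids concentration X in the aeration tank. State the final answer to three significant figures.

X ≈ 1240 mg/L

Without decay, X = Y Q (S₀−S) θ_c / V = 0.529 × 1330 × (1160 − 9.07) × 12.0 / 7820 = 1243 mg/L.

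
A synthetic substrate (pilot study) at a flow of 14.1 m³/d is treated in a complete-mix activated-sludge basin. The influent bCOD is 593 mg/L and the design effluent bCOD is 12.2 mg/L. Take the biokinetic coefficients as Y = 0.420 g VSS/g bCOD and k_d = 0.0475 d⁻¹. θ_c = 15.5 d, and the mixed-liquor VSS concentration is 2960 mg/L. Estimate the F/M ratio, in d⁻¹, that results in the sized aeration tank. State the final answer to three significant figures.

F/M ≈ 0.272 d⁻¹

From the SRT design equation V = Y Q (S₀−S) θ_c / [X (1 + k_d θ_c)] = 0.420 × 14.1 × (593 − 12.2) × 15.5 / [2960 × (1 + 0.0475 × 15.5)] = 5.33×10^4 / 5139 = 10.37 m³.
F/M = applied load / biomass = Q·S₀/(V·X) = 14.1 × 593 / (10.37 × 2960) = 0.2723 d⁻¹.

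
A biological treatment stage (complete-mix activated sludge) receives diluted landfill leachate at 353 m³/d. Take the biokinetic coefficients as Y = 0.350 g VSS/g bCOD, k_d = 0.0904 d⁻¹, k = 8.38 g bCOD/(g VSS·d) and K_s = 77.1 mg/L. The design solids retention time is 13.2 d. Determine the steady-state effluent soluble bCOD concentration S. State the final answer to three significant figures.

Effluent substrate depends only on kinetics and SRT: S = K_s(1 + k_d θ_c) / [θ_c(Yk − k_d) − 1] = 77.1 × (1 + 0.0904 × 13.2) / [13.2 × (0.350 × 8.38 − 0.0904) − 1] = 169.1 / 36.52 = 4.630 mg/L.

S ≈ 4.63 mg/L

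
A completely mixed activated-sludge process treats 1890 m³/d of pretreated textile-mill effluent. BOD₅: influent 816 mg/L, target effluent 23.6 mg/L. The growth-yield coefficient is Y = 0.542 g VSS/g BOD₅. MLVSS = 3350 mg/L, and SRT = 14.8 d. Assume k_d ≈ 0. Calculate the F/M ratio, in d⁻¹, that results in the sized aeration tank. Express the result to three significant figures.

F/M ≈ 0.128 d⁻¹

V·X = Y·Q·ΔS·θ_c gives V = 0.542 × 1890 × (816 − 23.6) × 14.8 / 3350 = 3586 m³.
Food-to-microorganism ratio F/M = Q S₀ / (V X) = 1890 × 816 / (3586 × 3350) = 0.1284 d⁻¹.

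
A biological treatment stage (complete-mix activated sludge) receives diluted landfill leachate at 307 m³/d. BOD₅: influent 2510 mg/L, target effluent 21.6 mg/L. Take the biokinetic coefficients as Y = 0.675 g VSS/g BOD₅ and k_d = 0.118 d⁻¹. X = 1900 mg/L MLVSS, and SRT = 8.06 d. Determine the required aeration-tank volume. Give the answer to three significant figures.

V ≈ 1120 m³

Steady-state biomass mass balance: V·X·(1 + k_d·θ_c) = Y·Q·(S₀ − S)·θ_c, so V = 0.675 × 307 × (2510 − 21.6) × 8.06 / [1900 × (1 + 0.118 × 8.06)] = 4.16×10^6 / 3707 = 1121 m³.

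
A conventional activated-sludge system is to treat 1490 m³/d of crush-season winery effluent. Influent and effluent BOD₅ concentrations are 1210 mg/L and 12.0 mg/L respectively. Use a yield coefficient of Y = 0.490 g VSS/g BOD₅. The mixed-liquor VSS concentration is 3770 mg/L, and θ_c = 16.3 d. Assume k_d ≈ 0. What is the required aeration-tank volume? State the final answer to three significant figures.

V ≈ 3780 m³

V·X = Y·Q·ΔS·θ_c gives V = 0.490 × 1490 × (1210 − 12.0) × 16.3 / 3770 = 3782 m³.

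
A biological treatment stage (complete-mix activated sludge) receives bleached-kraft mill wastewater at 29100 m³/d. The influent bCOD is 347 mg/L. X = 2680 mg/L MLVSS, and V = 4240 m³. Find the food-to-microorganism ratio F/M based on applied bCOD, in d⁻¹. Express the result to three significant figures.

F/M = Q·S₀ / (V·X) = 29100 × 347 / (4240 × 2680) = 0.8886 g bCOD·(g VSS·d)⁻¹.

F/M ≈ 0.889 d⁻¹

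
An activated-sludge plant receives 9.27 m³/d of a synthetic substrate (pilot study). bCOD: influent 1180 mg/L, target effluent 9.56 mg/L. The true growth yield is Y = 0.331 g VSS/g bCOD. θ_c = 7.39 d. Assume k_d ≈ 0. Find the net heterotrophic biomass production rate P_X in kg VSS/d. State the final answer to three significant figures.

P_X ≈ 3.59 kg VSS/d

No decay correction is needed, so Y_obs = Y = 0.331.
Mass of bCOD removed per day: Q(S₀ − S) = 9.27 × 1170 g/m³ = 10.85 kg/d.
P_X = Y_obs · Q(S₀ − S) = 0.3310 × 10.85 = 3.591 kg VSS/d.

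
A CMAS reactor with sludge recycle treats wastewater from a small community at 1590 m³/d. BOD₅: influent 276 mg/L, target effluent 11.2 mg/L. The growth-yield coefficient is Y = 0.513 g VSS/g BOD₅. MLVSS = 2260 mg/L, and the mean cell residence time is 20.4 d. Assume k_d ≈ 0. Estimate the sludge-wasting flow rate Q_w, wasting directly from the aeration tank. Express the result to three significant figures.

Q_w ≈ 95.6 m³/d

With k_d = 0 the design equation reduces to V = Y Q (S₀−S) θ_c / X = 0.513 × 1590 × (276 − 11.2) × 20.4 / 2260 = 1950 m³.
Wasting from the aeration tank: Q_w = V / θ_c = 1950 / 20.4 = 95.57 m³/d.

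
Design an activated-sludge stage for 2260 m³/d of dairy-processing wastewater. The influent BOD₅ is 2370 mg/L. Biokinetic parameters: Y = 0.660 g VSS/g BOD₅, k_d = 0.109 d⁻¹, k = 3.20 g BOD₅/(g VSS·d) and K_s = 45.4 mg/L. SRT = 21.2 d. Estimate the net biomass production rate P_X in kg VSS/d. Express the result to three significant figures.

P_X ≈ 1070 kg VSS/d

From the Monod/SRT balance for a CMAS, S = K_s·(1+k_d θ_c)/[θ_c·(Y k − k_d) − 1] = 45.4 × (1 + 0.109 × 21.2) / [21.2 × (0.660 × 3.20 − 0.109) − 1] = 150.3 / 41.46 = 3.625 mg/L.
Correct the yield for decay: Y_obs = Y/(1 + k_d θ_c) = 0.660 / (1 + 0.109 × 21.2) = 0.660 / 3.311 = 0.1993.
Substrate removed = Q·(S₀ − S) = 2260 m³/d × (2370 − 3.63) g/m³ = 5.35×10^6 g/d = 5348 kg/d.
So the net sludge growth is P_X = 0.1993 × 5348 = 1066 kg VSS/d.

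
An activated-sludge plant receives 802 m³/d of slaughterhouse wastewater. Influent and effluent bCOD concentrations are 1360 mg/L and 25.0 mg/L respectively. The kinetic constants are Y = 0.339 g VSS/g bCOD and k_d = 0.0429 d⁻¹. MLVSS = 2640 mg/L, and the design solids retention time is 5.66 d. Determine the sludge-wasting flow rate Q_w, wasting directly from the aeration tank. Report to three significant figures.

From the SRT design equation V = Y Q (S₀−S) θ_c / [X (1 + k_d θ_c)] = 0.339 × 802 × (1360 − 25.0) × 5.66 / [2640 × (1 + 0.0429 × 5.66)] = 2.05×10^6 / 3281 = 626.1 m³.
With mixed-liquor wasting, θ_c = V/Q_w, so Q_w = V/θ_c = 626.1/5.66 = 110.6 m³/d.

Q_w ≈ 111 m³/d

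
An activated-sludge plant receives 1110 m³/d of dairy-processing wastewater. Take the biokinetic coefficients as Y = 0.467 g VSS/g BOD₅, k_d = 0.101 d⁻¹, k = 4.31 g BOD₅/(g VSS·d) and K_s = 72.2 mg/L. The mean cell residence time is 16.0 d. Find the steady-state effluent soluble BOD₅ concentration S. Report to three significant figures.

For a completely mixed reactor with recycle the Lawrence–McCarty relation gives S = K_s·(1 + k_d·θ_c) / [θ_c·(Y·k − k_d) − 1] = 72.2 × (1 + 0.101 × 16.0) / [16.0 × (0.467 × 4.31 − 0.101) − 1] = 188.9 / 29.59 = 6.383 mg/L.

S ≈ 6.38 mg/L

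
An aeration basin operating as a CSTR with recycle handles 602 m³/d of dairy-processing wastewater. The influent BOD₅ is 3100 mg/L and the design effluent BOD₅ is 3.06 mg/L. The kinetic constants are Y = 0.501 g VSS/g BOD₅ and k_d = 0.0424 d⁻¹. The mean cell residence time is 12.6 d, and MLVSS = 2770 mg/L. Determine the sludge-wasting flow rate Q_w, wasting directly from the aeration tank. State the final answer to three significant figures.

Q_w ≈ 220 m³/d

Steady-state biomass mass balance: V·X·(1 + k_d·θ_c) = Y·Q·(S₀ − S)·θ_c, so V = 0.501 × 602 × (3100 − 3.06) × 12.6 / [2770 × (1 + 0.0424 × 12.6)] = 1.18×10^7 / 4250 = 2769 m³.
For wasting at MLVSS concentration, Q_w = V/θ_c = 2769/12.6 = 219.8 m³/d.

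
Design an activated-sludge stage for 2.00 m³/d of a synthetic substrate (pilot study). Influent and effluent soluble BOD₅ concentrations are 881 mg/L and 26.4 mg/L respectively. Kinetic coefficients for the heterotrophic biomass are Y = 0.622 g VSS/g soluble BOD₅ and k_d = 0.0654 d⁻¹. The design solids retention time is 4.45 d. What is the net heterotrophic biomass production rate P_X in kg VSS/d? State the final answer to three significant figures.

Y_obs = Y / (1 + k_d θ_c) = 0.622 / (1 + 0.0654 × 4.45) = 0.622 / 1.291 = 0.4818.
Q·(S₀ − S) = 2.00 × (881 − 26.4) × 10⁻³ = 1.709 kg/d removed.
Biomass produced: P_X = Y_obs·Q·ΔS = 0.4818 × 1.709 ≈ 0.8235 kg VSS/d.

P_X ≈ 0.823 kg VSS/d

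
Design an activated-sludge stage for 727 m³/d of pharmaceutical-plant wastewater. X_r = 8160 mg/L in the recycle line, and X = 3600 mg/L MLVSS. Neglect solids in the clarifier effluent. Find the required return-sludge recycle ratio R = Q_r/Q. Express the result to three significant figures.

R ≈ 0.789

R = Q_r/Q = X/(X_r − X) = 3600 / (8160 − 3600) = 0.7895.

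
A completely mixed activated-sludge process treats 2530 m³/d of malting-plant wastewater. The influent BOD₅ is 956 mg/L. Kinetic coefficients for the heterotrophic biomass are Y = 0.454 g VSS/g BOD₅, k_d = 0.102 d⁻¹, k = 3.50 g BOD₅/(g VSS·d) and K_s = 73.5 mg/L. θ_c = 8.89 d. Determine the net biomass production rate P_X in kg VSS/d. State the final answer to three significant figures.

Effluent substrate depends only on kinetics and SRT: S = K_s(1 + k_d θ_c) / [θ_c(Yk − k_d) − 1] = 73.5 × (1 + 0.102 × 8.89) / [8.89 × (0.454 × 3.50 − 0.102) − 1] = 140.1 / 12.22 = 11.47 mg/L.
Observed yield with endogenous decay: Y_obs = Y / (1 + k_d·θ_c) = 0.454 / (1 + 0.102 × 8.89) = 0.454 / 1.907 = 0.2381 g VSS/g BOD₅.
Substrate removed = Q·(S₀ − S) = 2530 m³/d × (956 − 11.5) g/m³ = 2.39×10^6 g/d = 2390 kg/d.
Biomass produced: P_X = Y_obs·Q·ΔS = 0.2381 × 2390 ≈ 569.0 kg VSS/d.

P_X ≈ 569 kg VSS/d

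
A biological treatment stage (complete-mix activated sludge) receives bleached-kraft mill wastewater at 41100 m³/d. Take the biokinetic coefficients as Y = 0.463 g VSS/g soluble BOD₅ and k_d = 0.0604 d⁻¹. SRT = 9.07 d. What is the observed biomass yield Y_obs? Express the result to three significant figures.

Y_obs ≈ 0.299 g VSS/g soluble BOD₅

Observed yield with endogenous decay: Y_obs = Y / (1 + k_d·θ_c) = 0.463 / (1 + 0.0604 × 9.07) = 0.463 / 1.548 = 0.2991 g VSS/g soluble BOD₅.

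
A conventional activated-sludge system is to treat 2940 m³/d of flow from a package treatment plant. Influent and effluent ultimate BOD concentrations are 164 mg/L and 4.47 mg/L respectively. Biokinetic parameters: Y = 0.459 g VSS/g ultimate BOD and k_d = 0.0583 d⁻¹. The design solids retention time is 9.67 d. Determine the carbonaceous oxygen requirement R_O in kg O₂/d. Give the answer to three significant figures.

R_O ≈ 274 kg O₂/d

Y_obs = Y / (1 + k_d θ_c) = 0.459 / (1 + 0.0583 × 9.67) = 0.459 / 1.564 = 0.2935.
Mass of ultimate BOD removed per day: Q(S₀ − S) = 2940 × 159.5 g/m³ = 469.0 kg/d.
Net sludge production P_X = 0.2935 × 469.0 = 137.7 kg VSS/d.
R_O = Q·(S₀ − S) − 1.42·P_X = 469.0 − 1.42 × 137.7 = 273.5 kg O₂/d.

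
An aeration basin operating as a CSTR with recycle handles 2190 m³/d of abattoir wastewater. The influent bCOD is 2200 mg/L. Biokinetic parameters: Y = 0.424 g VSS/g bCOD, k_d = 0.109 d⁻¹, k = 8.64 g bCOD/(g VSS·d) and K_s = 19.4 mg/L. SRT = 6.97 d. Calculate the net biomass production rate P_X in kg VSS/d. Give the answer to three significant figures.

From the Monod/SRT balance for a CMAS, S = K_s·(1+k_d θ_c)/[θ_c·(Y k − k_d) − 1] = 19.4 × (1 + 0.109 × 6.97) / [6.97 × (0.424 × 8.64 − 0.109) − 1] = 34.14 / 23.77 = 1.436 mg/L.
Y_obs = Y / (1 + k_d θ_c) = 0.424 / (1 + 0.109 × 6.97) = 0.424 / 1.760 = 0.2409.
ΔS = 2200 − 1.44 = 2199 mg/L, so the substrate removal rate is 2190 × 2199/1000 = 4815 kg bCOD/d.
Net biomass production P_X = Y_obs × Q·(S₀ − S) = 0.2409 × 4815 = 1160 kg VSS/d.

P_X ≈ 1160 kg VSS/d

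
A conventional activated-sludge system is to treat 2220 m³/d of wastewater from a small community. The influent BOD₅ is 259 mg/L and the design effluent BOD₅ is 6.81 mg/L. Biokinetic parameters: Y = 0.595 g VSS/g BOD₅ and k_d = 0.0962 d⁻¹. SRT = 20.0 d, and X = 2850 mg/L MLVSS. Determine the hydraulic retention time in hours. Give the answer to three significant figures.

τ ≈ 8.64 h

From the SRT design equation V = Y Q (S₀−S) θ_c / [X (1 + k_d θ_c)] = 0.595 × 2220 × (259 − 6.81) × 20.0 / [2850 × (1 + 0.0962 × 20.0)] = 6.66×10^6 / 8333 = 799.5 m³.
Hydraulic retention time τ = V/Q = 799.5 / 2220 = 0.3601 d = 8.643 h.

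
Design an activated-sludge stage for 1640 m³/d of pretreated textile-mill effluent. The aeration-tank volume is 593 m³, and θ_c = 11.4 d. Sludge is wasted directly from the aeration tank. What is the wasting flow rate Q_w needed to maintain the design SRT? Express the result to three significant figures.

Q_w ≈ 52.0 m³/d

With mixed-liquor wasting, θ_c = V/Q_w, so Q_w = V/θ_c = 593.0/11.4 = 52.02 m³/d.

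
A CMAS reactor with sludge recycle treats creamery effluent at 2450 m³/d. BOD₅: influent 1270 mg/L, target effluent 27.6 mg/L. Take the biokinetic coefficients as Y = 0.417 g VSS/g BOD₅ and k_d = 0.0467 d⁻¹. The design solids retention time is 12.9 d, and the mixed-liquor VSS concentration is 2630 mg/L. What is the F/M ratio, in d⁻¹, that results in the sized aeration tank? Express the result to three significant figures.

F/M ≈ 0.305 d⁻¹

Steady-state biomass mass balance: V·X·(1 + k_d·θ_c) = Y·Q·(S₀ − S)·θ_c, so V = 0.417 × 2450 × (1270 − 27.6) × 12.9 / [2630 × (1 + 0.0467 × 12.9)] = 1.64×10^7 / 4214 = 3885 m³.
F/M = applied load / biomass = Q·S₀/(V·X) = 2450 × 1270 / (3885 × 2630) = 0.3045 d⁻¹.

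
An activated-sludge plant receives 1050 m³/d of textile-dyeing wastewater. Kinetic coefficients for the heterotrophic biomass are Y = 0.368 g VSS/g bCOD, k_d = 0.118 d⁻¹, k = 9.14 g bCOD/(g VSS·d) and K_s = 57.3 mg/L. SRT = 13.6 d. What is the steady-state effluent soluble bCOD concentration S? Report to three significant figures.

S ≈ 3.46 mg/L

From the Monod/SRT balance for a CMAS, S = K_s·(1+k_d θ_c)/[θ_c·(Y k − k_d) − 1] = 57.3 × (1 + 0.118 × 13.6) / [13.6 × (0.368 × 9.14 − 0.118) − 1] = 149.3 / 43.14 = 3.460 mg/L.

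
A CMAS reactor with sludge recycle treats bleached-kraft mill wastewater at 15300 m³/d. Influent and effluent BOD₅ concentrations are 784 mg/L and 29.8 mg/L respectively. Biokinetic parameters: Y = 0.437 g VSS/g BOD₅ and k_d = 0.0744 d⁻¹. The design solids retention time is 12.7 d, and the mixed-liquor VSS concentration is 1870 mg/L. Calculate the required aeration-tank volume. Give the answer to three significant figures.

V ≈ 17600 m³

Steady-state biomass mass balance: V·X·(1 + k_d·θ_c) = Y·Q·(S₀ − S)·θ_c, so V = 0.437 × 15300 × (784 − 29.8) × 12.7 / [1870 × (1 + 0.0744 × 12.7)] = 6.4×10^7 / 3637 = 17609 m³.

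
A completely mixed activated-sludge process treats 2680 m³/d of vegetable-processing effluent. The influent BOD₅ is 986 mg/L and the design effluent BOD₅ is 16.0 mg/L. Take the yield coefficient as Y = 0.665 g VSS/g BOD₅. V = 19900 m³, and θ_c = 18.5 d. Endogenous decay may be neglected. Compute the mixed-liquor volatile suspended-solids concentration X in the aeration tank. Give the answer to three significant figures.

X ≈ 1610 mg/L

Without decay, X = Y Q (S₀−S) θ_c / V = 0.665 × 2680 × (986 − 16.0) × 18.5 / 19900 = 1607 mg/L.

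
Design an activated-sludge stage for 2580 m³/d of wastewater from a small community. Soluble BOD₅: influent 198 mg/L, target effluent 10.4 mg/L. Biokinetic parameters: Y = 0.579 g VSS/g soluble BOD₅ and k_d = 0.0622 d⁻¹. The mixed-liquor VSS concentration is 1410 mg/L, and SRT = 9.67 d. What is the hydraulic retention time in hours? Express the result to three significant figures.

From the SRT design equation V = Y Q (S₀−S) θ_c / [X (1 + k_d θ_c)] = 0.579 × 2580 × (198 − 10.4) × 9.67 / [1410 × (1 + 0.0622 × 9.67)] = 2.71×10^6 / 2258 = 1200 m³.
τ = V/Q = 1200/2580 = 0.4652 d, or 11.16 h.

τ ≈ 11.2 h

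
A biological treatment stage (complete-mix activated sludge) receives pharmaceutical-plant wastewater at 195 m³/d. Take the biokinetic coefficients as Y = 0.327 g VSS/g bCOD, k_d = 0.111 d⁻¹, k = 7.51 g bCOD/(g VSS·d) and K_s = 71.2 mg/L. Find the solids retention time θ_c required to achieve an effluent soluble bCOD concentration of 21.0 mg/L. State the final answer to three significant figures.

Specific growth rate at S = 21.0 mg/L: μ = YkS/(K_s+S) = 0.327·7.51·21.0/(71.2+21.0) = 0.5593 d⁻¹.
Then 1/θ_c = μ − k_d = 0.5593 − 0.111 = 0.4483 d⁻¹, giving θ_c = 2.230 d.

θ_c ≈ 2.23 d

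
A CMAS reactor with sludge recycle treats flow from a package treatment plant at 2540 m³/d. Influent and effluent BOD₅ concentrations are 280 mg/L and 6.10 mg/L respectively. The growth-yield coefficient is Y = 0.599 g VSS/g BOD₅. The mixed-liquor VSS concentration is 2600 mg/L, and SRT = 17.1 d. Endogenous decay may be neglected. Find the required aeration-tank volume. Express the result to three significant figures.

Biomass mass balance (decay neglected): V·X = Y·Q·(S₀ − S)·θ_c, so V = 0.599 × 2540 × (280 − 6.10) × 17.1 / 2600 = 2741 m³.

V ≈ 2740 m³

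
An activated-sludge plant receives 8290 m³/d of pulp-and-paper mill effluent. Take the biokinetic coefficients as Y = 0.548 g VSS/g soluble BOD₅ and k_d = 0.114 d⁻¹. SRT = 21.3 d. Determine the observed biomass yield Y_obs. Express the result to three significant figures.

Y_obs ≈ 0.160 g VSS/g soluble BOD₅

Y_obs = Y / (1 + k_d θ_c) = 0.548 / (1 + 0.114 × 21.3) = 0.548 / 3.428 = 0.1599.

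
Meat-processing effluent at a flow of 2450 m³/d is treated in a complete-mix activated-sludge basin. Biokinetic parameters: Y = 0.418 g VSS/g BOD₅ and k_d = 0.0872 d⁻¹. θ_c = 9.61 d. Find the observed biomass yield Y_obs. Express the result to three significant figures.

Y_obs ≈ 0.227 g VSS/g BOD₅

Correct the yield for decay: Y_obs = Y/(1 + k_d θ_c) = 0.418 / (1 + 0.0872 × 9.61) = 0.418 / 1.838 = 0.2274.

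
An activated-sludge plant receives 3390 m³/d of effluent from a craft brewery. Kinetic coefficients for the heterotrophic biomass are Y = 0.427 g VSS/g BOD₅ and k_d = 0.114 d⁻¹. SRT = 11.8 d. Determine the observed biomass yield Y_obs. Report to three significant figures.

Y_obs ≈ 0.182 g VSS/g BOD₅

The observed yield is Y_obs = Y/(1 + k_d·θ_c) = 0.427 / (1 + 0.114 × 11.8) = 0.427 / 2.345 = 0.1821 g VSS per g BOD₅ removed.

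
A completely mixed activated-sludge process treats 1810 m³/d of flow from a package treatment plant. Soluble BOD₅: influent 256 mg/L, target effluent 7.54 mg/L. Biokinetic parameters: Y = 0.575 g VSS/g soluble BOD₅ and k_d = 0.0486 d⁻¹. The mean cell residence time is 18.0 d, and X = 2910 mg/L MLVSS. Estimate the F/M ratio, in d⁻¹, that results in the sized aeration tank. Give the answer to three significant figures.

F/M ≈ 0.187 d⁻¹

Steady-state biomass mass balance: V·X·(1 + k_d·θ_c) = Y·Q·(S₀ − S)·θ_c, so V = 0.575 × 1810 × (256 − 7.54) × 18.0 / [2910 × (1 + 0.0486 × 18.0)] = 4.65×10^6 / 5456 = 853.2 m³.
F/M = Q·S₀ / (V·X) = 1810 × 256 / (853.2 × 2910) = 0.1866 g soluble BOD₅·(g VSS·d)⁻¹.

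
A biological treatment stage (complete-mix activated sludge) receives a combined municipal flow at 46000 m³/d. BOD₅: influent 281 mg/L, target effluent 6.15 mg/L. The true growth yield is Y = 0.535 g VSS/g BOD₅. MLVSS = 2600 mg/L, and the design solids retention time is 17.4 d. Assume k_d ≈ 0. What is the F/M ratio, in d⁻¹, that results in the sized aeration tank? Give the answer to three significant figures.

Biomass mass balance (decay neglected): V·X = Y·Q·(S₀ − S)·θ_c, so V = 0.535 × 46000 × (281 − 6.15) × 17.4 / 2600 = 45267 m³.
F/M = applied load / biomass = Q·S₀/(V·X) = 46000 × 281 / (45267 × 2600) = 0.1098 d⁻¹.

F/M ≈ 0.110 d⁻¹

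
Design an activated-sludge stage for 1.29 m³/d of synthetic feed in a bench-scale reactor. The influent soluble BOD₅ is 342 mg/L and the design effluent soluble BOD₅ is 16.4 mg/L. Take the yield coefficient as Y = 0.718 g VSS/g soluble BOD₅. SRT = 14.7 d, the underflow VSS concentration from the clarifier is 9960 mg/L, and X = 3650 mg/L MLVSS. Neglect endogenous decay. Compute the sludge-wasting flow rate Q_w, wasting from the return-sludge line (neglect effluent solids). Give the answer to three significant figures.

Q_w ≈ 0.0303 m³/d

Biomass mass balance (decay neglected): V·X = Y·Q·(S₀ − S)·θ_c, so V = 0.718 × 1.29 × (342 − 16.4) × 14.7 / 3650 = 1.215 m³.
Q_w = (V·X)/(θ_c X_r) = 1.215 × 3650 / (14.7 × 9960) = 0.03028 m³/d.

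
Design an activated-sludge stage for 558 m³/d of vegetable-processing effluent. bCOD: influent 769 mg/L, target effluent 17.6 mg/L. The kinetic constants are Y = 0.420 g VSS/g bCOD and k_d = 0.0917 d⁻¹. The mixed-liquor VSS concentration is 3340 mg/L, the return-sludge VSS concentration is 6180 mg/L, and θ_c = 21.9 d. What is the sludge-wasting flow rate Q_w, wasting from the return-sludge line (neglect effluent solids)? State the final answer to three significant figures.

Q_w ≈ 9.47 m³/d

Steady-state biomass mass balance: V·X·(1 + k_d·θ_c) = Y·Q·(S₀ − S)·θ_c, so V = 0.420 × 558 × (769 − 17.6) × 21.9 / [3340 × (1 + 0.0917 × 21.9)] = 3.86×10^6 / 10047 = 383.8 m³.
Q_w = (V·X)/(θ_c X_r) = 383.8 × 3340 / (21.9 × 6180) = 9.472 m³/d.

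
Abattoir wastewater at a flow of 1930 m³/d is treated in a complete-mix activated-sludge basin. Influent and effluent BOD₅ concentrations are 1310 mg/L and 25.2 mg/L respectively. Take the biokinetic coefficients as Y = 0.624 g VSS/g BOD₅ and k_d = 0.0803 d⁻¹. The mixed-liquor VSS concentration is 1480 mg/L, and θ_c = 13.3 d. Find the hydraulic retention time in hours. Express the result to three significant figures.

τ ≈ 83.6 h

Steady-state biomass mass balance: V·X·(1 + k_d·θ_c) = Y·Q·(S₀ − S)·θ_c, so V = 0.624 × 1930 × (1310 − 25.2) × 13.3 / [1480 × (1 + 0.0803 × 13.3)] = 2.06×10^7 / 3061 = 6724 m³.
HRT = V/Q = 6724 m³ / 1930 m³·d⁻¹ = 3.484 d × 24 = 83.61 h.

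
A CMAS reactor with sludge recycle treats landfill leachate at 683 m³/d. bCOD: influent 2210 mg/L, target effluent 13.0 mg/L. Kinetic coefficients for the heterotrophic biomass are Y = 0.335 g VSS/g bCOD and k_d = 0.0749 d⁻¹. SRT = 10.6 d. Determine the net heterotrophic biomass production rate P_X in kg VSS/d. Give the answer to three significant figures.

P_X ≈ 280 kg VSS/d

Y_obs = Y / (1 + k_d θ_c) = 0.335 / (1 + 0.0749 × 10.6) = 0.335 / 1.794 = 0.1867.
Q·(S₀ − S) = 683 × (2210 − 13.0) × 10⁻³ = 1501 kg/d removed.
Biomass produced: P_X = Y_obs·Q·ΔS = 0.1867 × 1501 ≈ 280.2 kg VSS/d.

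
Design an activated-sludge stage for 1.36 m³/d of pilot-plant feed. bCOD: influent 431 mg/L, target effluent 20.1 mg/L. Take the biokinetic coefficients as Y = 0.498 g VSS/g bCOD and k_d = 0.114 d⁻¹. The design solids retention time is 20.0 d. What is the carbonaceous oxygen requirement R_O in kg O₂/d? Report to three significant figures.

Correct the yield for decay: Y_obs = Y/(1 + k_d θ_c) = 0.498 / (1 + 0.114 × 20.0) = 0.498 / 3.280 = 0.1518.
ΔS = 431 − 20.1 = 410.9 mg/L, so the substrate removal rate is 1.36 × 410.9/1000 = 0.5588 kg bCOD/d.
P_X = Y_obs·Q·(S₀ − S) = 0.1518 × 0.5588 = 0.08485 kg VSS/d.
R_O = Q·(S₀ − S) − 1.42·P_X = 0.5588 − 1.42 × 0.08485 = 0.4383 kg O₂/d.

R_O ≈ 0.438 kg O₂/d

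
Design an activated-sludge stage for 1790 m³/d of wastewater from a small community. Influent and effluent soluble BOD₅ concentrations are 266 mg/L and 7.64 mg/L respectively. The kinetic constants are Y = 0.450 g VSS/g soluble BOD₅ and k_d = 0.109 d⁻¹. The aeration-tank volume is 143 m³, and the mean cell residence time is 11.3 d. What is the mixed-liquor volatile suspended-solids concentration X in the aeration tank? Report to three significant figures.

X ≈ 7370 mg/L

Solving the biomass balance for X: X = Y Q (S₀−S) θ_c / [V (1+k_d θ_c)] = 0.450 × 1790 × (266 − 7.64) × 11.3 / [143 × (1 + 0.109 × 11.3)] = 7369 mg/L.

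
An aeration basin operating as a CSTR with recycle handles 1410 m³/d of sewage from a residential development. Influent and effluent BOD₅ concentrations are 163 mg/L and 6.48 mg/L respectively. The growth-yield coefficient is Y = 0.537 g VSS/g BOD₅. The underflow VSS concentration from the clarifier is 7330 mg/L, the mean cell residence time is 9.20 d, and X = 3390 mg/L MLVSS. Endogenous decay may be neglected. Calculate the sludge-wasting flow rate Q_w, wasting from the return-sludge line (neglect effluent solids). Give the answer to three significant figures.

Biomass mass balance (decay neglected): V·X = Y·Q·(S₀ − S)·θ_c, so V = 0.537 × 1410 × (163 − 6.48) × 9.20 / 3390 = 321.6 m³.
Q_w = (V·X)/(θ_c X_r) = 321.6 × 3390 / (9.20 × 7330) = 16.17 m³/d.

Q_w ≈ 16.2 m³/d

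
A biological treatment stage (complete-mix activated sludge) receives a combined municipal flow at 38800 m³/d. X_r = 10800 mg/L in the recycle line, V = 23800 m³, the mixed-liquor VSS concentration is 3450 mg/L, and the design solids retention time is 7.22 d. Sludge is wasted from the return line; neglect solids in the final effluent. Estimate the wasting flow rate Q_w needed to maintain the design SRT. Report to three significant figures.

Wasting from the return line (neglecting effluent solids): Q_w = V·X / (θ_c·X_r) = 23800 × 3450 / (7.22 × 10800) = 1053 m³/d.

Q_w ≈ 1050 m³/d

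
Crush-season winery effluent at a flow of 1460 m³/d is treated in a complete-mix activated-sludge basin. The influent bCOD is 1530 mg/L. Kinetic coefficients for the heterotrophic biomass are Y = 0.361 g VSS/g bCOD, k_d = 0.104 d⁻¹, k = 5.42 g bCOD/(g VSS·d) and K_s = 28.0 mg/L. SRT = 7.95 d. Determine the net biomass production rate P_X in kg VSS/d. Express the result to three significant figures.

Effluent substrate depends only on kinetics and SRT: S = K_s(1 + k_d θ_c) / [θ_c(Yk − k_d) − 1] = 28.0 × (1 + 0.104 × 7.95) / [7.95 × (0.361 × 5.42 − 0.104) − 1] = 51.15 / 13.73 = 3.726 mg/L.
The observed yield is Y_obs = Y/(1 + k_d·θ_c) = 0.361 / (1 + 0.104 × 7.95) = 0.361 / 1.827 = 0.1976 g VSS per g bCOD removed.
Substrate removed = Q·(S₀ − S) = 1460 m³/d × (1530 − 3.73) g/m³ = 2.23×10^6 g/d = 2228 kg/d.
P_X = Y_obs · Q(S₀ − S) = 0.1976 × 2228 = 440.4 kg VSS/d.

P_X ≈ 440 kg VSS/d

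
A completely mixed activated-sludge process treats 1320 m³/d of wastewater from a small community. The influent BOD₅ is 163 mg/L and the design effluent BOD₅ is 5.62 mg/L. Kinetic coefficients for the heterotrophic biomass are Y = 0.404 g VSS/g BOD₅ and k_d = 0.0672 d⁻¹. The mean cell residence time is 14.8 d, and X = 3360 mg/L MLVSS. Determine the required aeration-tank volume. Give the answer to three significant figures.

V ≈ 185 m³

Steady-state biomass mass balance: V·X·(1 + k_d·θ_c) = Y·Q·(S₀ − S)·θ_c, so V = 0.404 × 1320 × (163 − 5.62) × 14.8 / [3360 × (1 + 0.0672 × 14.8)] = 1.24×10^6 / 6702 = 185.3 m³.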